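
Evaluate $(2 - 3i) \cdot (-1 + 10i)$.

(a1*a2 - b1*b2) + (a1*b2 + b1*a2)i
= (-2 - (-30)) + (20 + 3)i
= 28 + 23i


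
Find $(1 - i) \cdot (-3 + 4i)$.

(a1*a2 - b1*b2) + (a1*b2 + b1*a2)i
= (-3 - (-4)) + (4 + 3)i
= 1 + 7i


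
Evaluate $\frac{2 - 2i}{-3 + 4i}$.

Multiply numerator and denominator by conjugate (-3 - 4i):
= (2 - 2i)(-3 - 4i) / ((-3)^2 + 4^2)
= (-14 - 2i) / 25
= -14/25 - (2/25)i


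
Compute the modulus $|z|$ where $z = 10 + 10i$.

|z| = sqrt(a^2 + b^2) = sqrt(10^2 + 10^2) = sqrt(200) = sqrt(200)


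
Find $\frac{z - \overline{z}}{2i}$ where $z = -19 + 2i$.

z - conjugate(z) = 2bi
(z - conjugate(z))/(2i) = 2bi/(2i) = b = 2


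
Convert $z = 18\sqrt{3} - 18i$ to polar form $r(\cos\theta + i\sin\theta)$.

r = |z| = sqrt(a^2 + b^2) = sqrt((18*sqrt(3))^2 + (-18)^2) = sqrt(972 + 324) = sqrt(1296) = 36
θ = arctan(b/a) = arctan(-18/31.1769) (quadrant-adjusted) = 330°
z = 36(cos 330° + i sin 330°)


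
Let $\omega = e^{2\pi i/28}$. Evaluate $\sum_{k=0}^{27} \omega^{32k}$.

Let ζ = ω^32 = e^(2πi·32/28). Since 28 ∤ 32, ζ ≠ 1.
Sum = Σ_{k=0}^{27} ζ^k = (ζ^28 - 1)/(ζ - 1) = (ω^{32·28} - 1)/(ζ - 1) = (1 - 1)/(ζ - 1) = 0


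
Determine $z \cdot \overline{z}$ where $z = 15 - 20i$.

z * conjugate(z) = |z|^2 = a^2 + b^2
= 15^2 + (-20)^2 = 625


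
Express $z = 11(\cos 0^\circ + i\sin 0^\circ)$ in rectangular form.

a = r cos θ = 11 * 1 = 11
b = r sin θ = 11 * 0 = 0
z = 11


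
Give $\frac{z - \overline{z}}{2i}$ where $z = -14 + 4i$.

z - conjugate(z) = 2bi
(z - conjugate(z))/(2i) = 2bi/(2i) = b = 4


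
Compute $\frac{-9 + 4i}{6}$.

Divisor is real, so divide each part by 6:
= -3/2 + (2/3)i


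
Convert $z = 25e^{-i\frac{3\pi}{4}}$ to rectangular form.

a = r cos θ = 25 * -sqrt(2)/2 = -25*sqrt(2)/2
b = r sin θ = 25 * -sqrt(2)/2 = -25*sqrt(2)/2
z = -25*sqrt(2)/2 - (25*sqrt(2)/2)i


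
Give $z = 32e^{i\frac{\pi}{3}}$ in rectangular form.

a = r cos θ = 32 * 1/2 = 16
b = r sin θ = 32 * sqrt(3)/2 = 16*sqrt(3)
z = 16 + 16*sqrt(3)i


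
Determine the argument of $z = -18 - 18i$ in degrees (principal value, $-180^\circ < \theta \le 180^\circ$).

θ = arctan(b/a) = arctan(-18/-18) (quadrant-adjusted) = -135°


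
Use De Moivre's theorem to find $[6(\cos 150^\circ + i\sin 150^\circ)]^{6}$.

By De Moivre: z^n = r^n(cos(nθ) + i sin(nθ))
= 6^6(cos(6*150°) + i sin(6*150°))
= 46656(cos 180° + i sin 180°)
= -46656


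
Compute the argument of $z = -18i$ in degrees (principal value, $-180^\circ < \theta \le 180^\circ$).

a = 0 and b < 0, so z lies on the negative imaginary axis: θ = -90°


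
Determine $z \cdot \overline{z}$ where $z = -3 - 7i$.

z * conjugate(z) = |z|^2 = a^2 + b^2
= (-3)^2 + (-7)^2 = 58


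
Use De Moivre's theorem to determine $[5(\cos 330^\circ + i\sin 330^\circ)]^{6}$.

By De Moivre: z^n = r^n(cos(nθ) + i sin(nθ))
= 5^6(cos(6*330°) + i sin(6*330°))
= 15625(cos 180° + i sin 180°)
= -15625


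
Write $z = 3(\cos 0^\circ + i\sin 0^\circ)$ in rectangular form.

a = r cos θ = 3 * 1 = 3
b = r sin θ = 3 * 0 = 0
z = 3


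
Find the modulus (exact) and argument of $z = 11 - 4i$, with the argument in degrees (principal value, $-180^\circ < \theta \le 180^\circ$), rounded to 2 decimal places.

|z| = sqrt(11^2 + (-4)^2) = sqrt(137)
arg(z) = arctan(b/a) = arctan(-4/11) (quadrant-adjusted) = -19.98°


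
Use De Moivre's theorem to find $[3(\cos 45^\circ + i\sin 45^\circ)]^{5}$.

By De Moivre: z^n = r^n(cos(nθ) + i sin(nθ))
= 3^5(cos(5*45°) + i sin(5*45°))
= 243(cos 225° + i sin 225°)
= -243*sqrt(2)/2 - (243*sqrt(2)/2)i


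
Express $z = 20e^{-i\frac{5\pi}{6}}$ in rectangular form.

a = r cos θ = 20 * -sqrt(3)/2 = -10*sqrt(3)
b = r sin θ = 20 * -1/2 = -10
z = -10*sqrt(3) - 10i


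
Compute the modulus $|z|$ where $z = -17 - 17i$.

|z| = sqrt(a^2 + b^2) = sqrt((-17)^2 + (-17)^2) = sqrt(578) = sqrt(578)


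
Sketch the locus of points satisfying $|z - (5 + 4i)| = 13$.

|z - z0| = r describes a circle centered at z0 with radius r
Here z0 = 5 + 4i and r = 13
Locus: Circle centered at (5, 4) with radius 13


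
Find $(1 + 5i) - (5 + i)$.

(1 - 5) + (5 - 1)i = -4 + 4i


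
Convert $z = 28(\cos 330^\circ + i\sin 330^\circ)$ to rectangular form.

a = r cos θ = 28 * sqrt(3)/2 = 14*sqrt(3)
b = r sin θ = 28 * -1/2 = -14
z = 14*sqrt(3) - 14i


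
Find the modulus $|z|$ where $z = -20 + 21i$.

|z| = sqrt(a^2 + b^2) = sqrt((-20)^2 + 21^2) = sqrt(841) = 29


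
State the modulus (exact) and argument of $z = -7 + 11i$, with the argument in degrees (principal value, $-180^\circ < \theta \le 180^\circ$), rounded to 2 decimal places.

|z| = sqrt((-7)^2 + 11^2) = sqrt(170)
arg(z) = arctan(b/a) = arctan(11/-7) (quadrant-adjusted) = 122.47°


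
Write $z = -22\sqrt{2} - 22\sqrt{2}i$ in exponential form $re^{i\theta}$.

r = |z| = sqrt((-22*sqrt(2))^2 + (-22*sqrt(2))^2) = sqrt(968 + 968) = sqrt(1936) = 44
θ = arctan(b/a) = arctan(-31.1127/-31.1127) (quadrant-adjusted) = 225° = 5π/4
z = 44e^(i*5π/4)


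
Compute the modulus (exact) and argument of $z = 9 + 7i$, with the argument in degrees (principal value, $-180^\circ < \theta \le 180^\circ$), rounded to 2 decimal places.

|z| = sqrt(9^2 + 7^2) = sqrt(130)
arg(z) = arctan(b/a) = arctan(7/9) (quadrant-adjusted) = 37.87°


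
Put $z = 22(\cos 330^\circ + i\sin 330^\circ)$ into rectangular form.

a = r cos θ = 22 * sqrt(3)/2 = 11*sqrt(3)
b = r sin θ = 22 * -1/2 = -11
z = 11*sqrt(3) - 11i


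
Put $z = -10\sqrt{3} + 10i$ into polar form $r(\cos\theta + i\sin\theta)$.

r = |z| = sqrt(a^2 + b^2) = sqrt((-10*sqrt(3))^2 + (10)^2) = sqrt(300 + 100) = sqrt(400) = 20
θ = arctan(b/a) = arctan(10/-17.3205) (quadrant-adjusted) = 150°
z = 20(cos 150° + i sin 150°)


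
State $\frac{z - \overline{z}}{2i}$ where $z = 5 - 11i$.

z - conjugate(z) = 2bi
(z - conjugate(z))/(2i) = 2bi/(2i) = b = -11


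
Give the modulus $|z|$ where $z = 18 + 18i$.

|z| = sqrt(a^2 + b^2) = sqrt(18^2 + 18^2) = sqrt(648) = sqrt(648)


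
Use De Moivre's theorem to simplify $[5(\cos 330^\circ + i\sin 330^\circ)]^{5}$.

By De Moivre: z^n = r^n(cos(nθ) + i sin(nθ))
= 5^5(cos(5*330°) + i sin(5*330°))
= 3125(cos 210° + i sin 210°)
= -3125*sqrt(3)/2 - (3125/2)i


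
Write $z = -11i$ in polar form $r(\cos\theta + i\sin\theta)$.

r = |z| = sqrt(a^2 + b^2) = sqrt((0)^2 + (-11)^2) = sqrt(0 + 121) = sqrt(121) = 11
a = 0 and b < 0, so z lies on the negative imaginary axis: θ = 270°
z = 11(cos 270° + i sin 270°)


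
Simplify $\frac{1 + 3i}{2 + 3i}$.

Multiply numerator and denominator by conjugate (2 - 3i):
= (1 + 3i)(2 - 3i) / (2^2 + 3^2)
= (11 + 3i) / 13
= 11/13 + (3/13)i


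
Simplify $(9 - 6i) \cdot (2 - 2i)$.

(a1*a2 - b1*b2) + (a1*b2 + b1*a2)i
= (18 - 12) + (-18 + (-12))i
= 6 - 30i


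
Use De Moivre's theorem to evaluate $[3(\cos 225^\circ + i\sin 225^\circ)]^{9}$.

By De Moivre: z^n = r^n(cos(nθ) + i sin(nθ))
= 3^9(cos(9*225°) + i sin(9*225°))
= 19683(cos 225° + i sin 225°)
= -19683*sqrt(2)/2 - (19683*sqrt(2)/2)i


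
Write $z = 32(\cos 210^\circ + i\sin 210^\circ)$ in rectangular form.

a = r cos θ = 32 * -sqrt(3)/2 = -16*sqrt(3)
b = r sin θ = 32 * -1/2 = -16
z = -16*sqrt(3) - 16i


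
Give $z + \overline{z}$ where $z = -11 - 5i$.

z + conjugate(z) = (a + bi) + (a - bi) = 2a
= 2 * (-11) = -22


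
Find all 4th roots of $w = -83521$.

|w| = 83521, arg(w) = 180°
Root modulus = 83521^(1/4) = 17
Root arguments: θ_k = (180° + 360°k)/4 for k = 0, 1, ..., 3
Roots: 17*sqrt(2)/2 + (17*sqrt(2)/2)i, -17*sqrt(2)/2 + (17*sqrt(2)/2)i, -17*sqrt(2)/2 - (17*sqrt(2)/2)i, 17*sqrt(2)/2 - (17*sqrt(2)/2)i


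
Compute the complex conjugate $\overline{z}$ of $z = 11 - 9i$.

If z = a + bi, then conjugate(z) = a - bi
conjugate(11 - 9i) = 11 + 9i


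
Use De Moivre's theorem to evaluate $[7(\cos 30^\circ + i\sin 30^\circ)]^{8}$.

By De Moivre: z^n = r^n(cos(nθ) + i sin(nθ))
= 7^8(cos(8*30°) + i sin(8*30°))
= 5764801(cos 240° + i sin 240°)
= -5764801/2 - (5764801*sqrt(3)/2)i


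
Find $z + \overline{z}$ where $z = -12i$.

z + conjugate(z) = (a + bi) + (a - bi) = 2a
= 2 * 0 = 0


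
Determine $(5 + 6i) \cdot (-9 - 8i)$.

(a1*a2 - b1*b2) + (a1*b2 + b1*a2)i
= (-45 - (-48)) + (-40 + (-54))i
= 3 - 94i


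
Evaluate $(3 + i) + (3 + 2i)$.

(3 + 3) + (1 + 2)i = 6 + 3i


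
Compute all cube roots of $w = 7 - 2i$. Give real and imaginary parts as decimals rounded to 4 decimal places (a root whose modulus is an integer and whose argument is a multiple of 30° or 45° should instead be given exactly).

|w| = sqrt(53) ≈ 7.280110, arg(w) ≈ 344.054604°
Root modulus = sqrt(53)^(1/3) ≈ 1.938114
Root arguments: θ_k = (arg(w) + 360°k)/3 for k = 0, 1, ..., 2
Compute each root as (root modulus)(cos θ_k + i sin θ_k) using full-precision intermediates, then round to 4 decimal places.
Roots: -0.8094 + 1.7610i, -1.1204 - 1.5815i, 1.9298 - 0.1795i


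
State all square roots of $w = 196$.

|w| = 196, arg(w) = 0°
Root modulus = 196^(1/2) = 14
Root arguments: θ_k = (0° + 360°k)/2 for k = 0, 1, ..., 1
Roots: 14, -14


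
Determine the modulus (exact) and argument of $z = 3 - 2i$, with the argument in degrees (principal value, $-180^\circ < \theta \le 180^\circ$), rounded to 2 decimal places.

|z| = sqrt(3^2 + (-2)^2) = sqrt(13)
arg(z) = arctan(b/a) = arctan(-2/3) (quadrant-adjusted) = -33.69°


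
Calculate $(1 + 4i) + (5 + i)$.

(1 + 5) + (4 + 1)i = 6 + 5i


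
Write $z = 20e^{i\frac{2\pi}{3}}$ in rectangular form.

a = r cos θ = 20 * -1/2 = -10
b = r sin θ = 20 * sqrt(3)/2 = 10*sqrt(3)
z = -10 + 10*sqrt(3)i


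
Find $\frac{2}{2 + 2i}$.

Multiply numerator and denominator by conjugate (2 - 2i):
= (2)(2 - 2i) / (2^2 + 2^2)
= (4 - 4i) / 8
Divide through by 4: (1 - i) / 2
= 1/2 - (1/2)i


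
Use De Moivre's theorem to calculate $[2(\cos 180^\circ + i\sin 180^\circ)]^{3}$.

By De Moivre: z^n = r^n(cos(nθ) + i sin(nθ))
= 2^3(cos(3*180°) + i sin(3*180°))
= 8(cos 180° + i sin 180°)
= -8


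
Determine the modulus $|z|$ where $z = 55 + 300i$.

|z| = sqrt(a^2 + b^2) = sqrt(55^2 + 300^2) = sqrt(93025) = 305


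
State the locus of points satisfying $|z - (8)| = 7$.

|z - z0| = r describes a circle centered at z0 with radius r
Here z0 = 8 and r = 7
Locus: Circle centered at (8, 0) with radius 7


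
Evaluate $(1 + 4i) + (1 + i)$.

(1 + 1) + (4 + 1)i = 2 + 5i


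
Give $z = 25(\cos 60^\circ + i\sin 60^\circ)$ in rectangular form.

a = r cos θ = 25 * 1/2 = 25/2
b = r sin θ = 25 * sqrt(3)/2 = 25*sqrt(3)/2
z = 25/2 + (25*sqrt(3)/2)i


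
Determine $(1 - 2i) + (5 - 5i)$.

(1 + 5) + (-2 + (-5))i = 6 - 7i


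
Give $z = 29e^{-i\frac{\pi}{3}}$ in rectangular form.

a = r cos θ = 29 * 1/2 = 29/2
b = r sin θ = 29 * -sqrt(3)/2 = -29*sqrt(3)/2
z = 29/2 - (29*sqrt(3)/2)i


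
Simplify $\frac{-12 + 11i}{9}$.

Divisor is real, so divide each part by 9:
= -4/3 + (11/9)i


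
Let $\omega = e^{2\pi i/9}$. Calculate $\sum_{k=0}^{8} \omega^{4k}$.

Let ζ = ω^4 = e^(2πi·4/9). Since 9 ∤ 4, ζ ≠ 1.
Sum = Σ_{k=0}^{8} ζ^k = (ζ^9 - 1)/(ζ - 1) = (ω^{4·9} - 1)/(ζ - 1) = (1 - 1)/(ζ - 1) = 0


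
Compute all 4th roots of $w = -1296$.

|w| = 1296, arg(w) = 180°
Root modulus = 1296^(1/4) = 6
Root arguments: θ_k = (180° + 360°k)/4 for k = 0, 1, ..., 3
Roots: 3*sqrt(2) + 3*sqrt(2)i, -3*sqrt(2) + 3*sqrt(2)i, -3*sqrt(2) - 3*sqrt(2)i, 3*sqrt(2) - 3*sqrt(2)i


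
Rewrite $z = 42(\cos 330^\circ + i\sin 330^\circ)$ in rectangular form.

a = r cos θ = 42 * sqrt(3)/2 = 21*sqrt(3)
b = r sin θ = 42 * -1/2 = -21
z = 21*sqrt(3) - 21i


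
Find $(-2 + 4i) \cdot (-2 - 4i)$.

(a1*a2 - b1*b2) + (a1*b2 + b1*a2)i
= (4 - (-16)) + (8 + (-8))i
= 20


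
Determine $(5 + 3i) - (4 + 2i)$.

(5 - 4) + (3 - 2)i = 1 + i


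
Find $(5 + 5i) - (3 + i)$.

(5 - 3) + (5 - 1)i = 2 + 4i


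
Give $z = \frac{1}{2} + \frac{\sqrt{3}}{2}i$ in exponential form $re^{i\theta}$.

r = |z| = sqrt((1/2)^2 + (sqrt(3)/2)^2) = sqrt(1/4 + 3/4) = sqrt(1) = 1
θ = arctan(b/a) = arctan(0.866/0.5) (quadrant-adjusted) = 60° = π/3
z = 1e^(i*π/3)


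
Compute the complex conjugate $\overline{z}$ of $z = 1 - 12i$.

If z = a + bi, then conjugate(z) = a - bi
conjugate(1 - 12i) = 1 + 12i


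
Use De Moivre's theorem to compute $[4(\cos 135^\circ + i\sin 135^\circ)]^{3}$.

By De Moivre: z^n = r^n(cos(nθ) + i sin(nθ))
= 4^3(cos(3*135°) + i sin(3*135°))
= 64(cos 45° + i sin 45°)
= 32*sqrt(2) + 32*sqrt(2)i


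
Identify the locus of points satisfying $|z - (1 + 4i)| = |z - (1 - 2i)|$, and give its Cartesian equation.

|z - z1| = |z - z2| means z is equidistant from z1 and z2,
i.e. the perpendicular bisector of the segment from (1, 4) to (1, -2) (midpoint (1, 1)).
With z = x + yi, square both sides:
(x - 1)^2 + (y - 4)^2 = (x - 1)^2 + (y - (-2))^2
The x^2 and y^2 terms cancel: 0x + (-12)y = 5 - 17 = -12
Simplify: y = 1
Locus: Perpendicular bisector of the segment from (1, 4) to (1, -2): the line y = 1


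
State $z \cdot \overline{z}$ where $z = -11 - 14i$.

z * conjugate(z) = |z|^2 = a^2 + b^2
= (-11)^2 + (-14)^2 = 317


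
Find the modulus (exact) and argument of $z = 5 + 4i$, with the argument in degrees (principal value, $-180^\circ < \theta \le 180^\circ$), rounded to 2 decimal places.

|z| = sqrt(5^2 + 4^2) = sqrt(41)
arg(z) = arctan(b/a) = arctan(4/5) (quadrant-adjusted) = 38.66°


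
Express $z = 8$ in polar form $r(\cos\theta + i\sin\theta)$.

r = |z| = sqrt(a^2 + b^2) = sqrt((8)^2 + (0)^2) = sqrt(64 + 0) = sqrt(64) = 8
b = 0 and a > 0, so z lies on the positive real axis: θ = 0°
z = 8(cos 0° + i sin 0°)


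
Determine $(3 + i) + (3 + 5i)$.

(3 + 3) + (1 + 5)i = 6 + 6i


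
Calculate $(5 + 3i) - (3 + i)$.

(5 - 3) + (3 - 1)i = 2 + 2i


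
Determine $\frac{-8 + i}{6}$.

Divisor is real, so divide each part by 6:
= -4/3 + (1/6)i


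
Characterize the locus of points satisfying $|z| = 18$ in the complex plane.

|z| = 18 means sqrt(x^2 + y^2) = 18
This is a circle of radius 18 centered at the origin


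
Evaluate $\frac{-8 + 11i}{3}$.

Divisor is real, so divide each part by 3:
= -8/3 + (11/3)i


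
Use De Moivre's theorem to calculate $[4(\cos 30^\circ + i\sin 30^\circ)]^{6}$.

By De Moivre: z^n = r^n(cos(nθ) + i sin(nθ))
= 4^6(cos(6*30°) + i sin(6*30°))
= 4096(cos 180° + i sin 180°)
= -4096


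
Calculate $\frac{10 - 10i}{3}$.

Divisor is real, so divide each part by 3:
= 10/3 - (10/3)i


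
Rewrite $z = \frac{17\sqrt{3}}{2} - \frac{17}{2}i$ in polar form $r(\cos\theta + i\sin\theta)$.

r = |z| = sqrt(a^2 + b^2) = sqrt((17*sqrt(3)/2)^2 + (-17/2)^2) = sqrt(867/4 + 289/4) = sqrt(289) = 17
θ = arctan(b/a) = arctan(-8.5/14.7224) (quadrant-adjusted) = 330°
z = 17(cos 330° + i sin 330°)


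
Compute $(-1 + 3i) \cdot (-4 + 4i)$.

(a1*a2 - b1*b2) + (a1*b2 + b1*a2)i
= (4 - 12) + (-4 + (-12))i
= -8 - 16i


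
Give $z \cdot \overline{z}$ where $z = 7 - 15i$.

z * conjugate(z) = |z|^2 = a^2 + b^2
= 7^2 + (-15)^2 = 274


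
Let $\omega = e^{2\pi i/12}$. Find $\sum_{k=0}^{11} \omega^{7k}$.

Let ζ = ω^7 = e^(2πi·7/12). Since 12 ∤ 7, ζ ≠ 1.
Sum = Σ_{k=0}^{11} ζ^k = (ζ^12 - 1)/(ζ - 1) = (ω^{7·12} - 1)/(ζ - 1) = (1 - 1)/(ζ - 1) = 0


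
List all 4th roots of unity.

ω_k = e^(2πik/4) = cos(2πk/4) + i sin(2πk/4) for k = 0, 1, ..., 3
Roots: 1, i, -1, -i


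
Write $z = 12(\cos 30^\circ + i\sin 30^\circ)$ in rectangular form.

a = r cos θ = 12 * sqrt(3)/2 = 6*sqrt(3)
b = r sin θ = 12 * 1/2 = 6
z = 6*sqrt(3) + 6i


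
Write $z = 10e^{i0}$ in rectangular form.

a = r cos θ = 10 * 1 = 10
b = r sin θ = 10 * 0 = 0
z = 10


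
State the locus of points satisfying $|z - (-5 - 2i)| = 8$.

|z - z0| = r describes a circle centered at z0 with radius r
Here z0 = -5 - 2i and r = 8
Locus: Circle centered at (-5, -2) with radius 8


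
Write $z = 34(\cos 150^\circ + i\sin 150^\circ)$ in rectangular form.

a = r cos θ = 34 * -sqrt(3)/2 = -17*sqrt(3)
b = r sin θ = 34 * 1/2 = 17
z = -17*sqrt(3) + 17i


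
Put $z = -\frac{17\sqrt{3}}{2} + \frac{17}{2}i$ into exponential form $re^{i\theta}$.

r = |z| = sqrt((-17*sqrt(3)/2)^2 + (17/2)^2) = sqrt(867/4 + 289/4) = sqrt(289) = 17
θ = arctan(b/a) = arctan(8.5/-14.7224) (quadrant-adjusted) = 150° = 5π/6
z = 17e^(i*5π/6)


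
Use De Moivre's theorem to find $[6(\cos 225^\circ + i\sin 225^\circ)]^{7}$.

By De Moivre: z^n = r^n(cos(nθ) + i sin(nθ))
= 6^7(cos(7*225°) + i sin(7*225°))
= 279936(cos 135° + i sin 135°)
= -139968*sqrt(2) + 139968*sqrt(2)i


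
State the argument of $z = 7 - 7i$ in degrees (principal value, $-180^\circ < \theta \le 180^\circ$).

θ = arctan(b/a) = arctan(-7/7) (quadrant-adjusted) = -45°


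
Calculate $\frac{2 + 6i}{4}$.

Divisor is real, so divide each part by 4:
= 1/2 + (3/2)i


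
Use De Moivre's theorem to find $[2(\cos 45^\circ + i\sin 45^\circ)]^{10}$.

By De Moivre: z^n = r^n(cos(nθ) + i sin(nθ))
= 2^10(cos(10*45°) + i sin(10*45°))
= 1024(cos 90° + i sin 90°)
= 1024i


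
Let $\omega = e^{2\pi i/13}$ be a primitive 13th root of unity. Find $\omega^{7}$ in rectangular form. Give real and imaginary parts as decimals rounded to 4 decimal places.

ω^7 = e^(2πi·7/13) = e^(i·14π/13)
= cos(14π/13) + i sin(14π/13)
= -0.9709 - 0.2393i


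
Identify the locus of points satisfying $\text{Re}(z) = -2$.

Re(z) = x where z = x + yi; the equation x = -2 is satisfied by all points with that x-coordinate
Locus: Vertical line x = -2


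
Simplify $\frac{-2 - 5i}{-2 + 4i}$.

Multiply numerator and denominator by conjugate (-2 - 4i):
= (-2 - 5i)(-2 - 4i) / ((-2)^2 + 4^2)
= (-16 + 18i) / 20
Divide through by 2: (-8 + 9i) / 10
= -4/5 + (9/10)i


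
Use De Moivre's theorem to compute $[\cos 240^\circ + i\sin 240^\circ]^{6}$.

By De Moivre: z^n = r^n(cos(nθ) + i sin(nθ))
= 1^6(cos(6*240°) + i sin(6*240°))
= 1(cos 0° + i sin 0°)
= 1


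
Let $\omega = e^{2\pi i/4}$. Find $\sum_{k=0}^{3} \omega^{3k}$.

Let ζ = ω^3 = e^(2πi·3/4). Since 4 ∤ 3, ζ ≠ 1.
Sum = Σ_{k=0}^{3} ζ^k = (ζ^4 - 1)/(ζ - 1) = (ω^{3·4} - 1)/(ζ - 1) = (1 - 1)/(ζ - 1) = 0


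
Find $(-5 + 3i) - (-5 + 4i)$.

(-5 - (-5)) + (3 - 4)i = -i


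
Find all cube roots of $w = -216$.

|w| = 216, arg(w) = 180°
Root modulus = 216^(1/3) = 6
Root arguments: θ_k = (180° + 360°k)/3 for k = 0, 1, ..., 2
Roots: 3 + 3*sqrt(3)i, -6, 3 - 3*sqrt(3)i


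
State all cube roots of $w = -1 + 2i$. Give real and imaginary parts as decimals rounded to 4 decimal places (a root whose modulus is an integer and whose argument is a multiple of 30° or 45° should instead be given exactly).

|w| = sqrt(5) ≈ 2.236068, arg(w) ≈ 116.565051°
Root modulus = sqrt(5)^(1/3) ≈ 1.307660
Root arguments: θ_k = (arg(w) + 360°k)/3 for k = 0, 1, ..., 2
Compute each root as (root modulus)(cos θ_k + i sin θ_k) using full-precision intermediates, then round to 4 decimal places.
Roots: 1.0183 + 0.8204i, -1.2196 + 0.4717i, 0.2013 - 1.2921i


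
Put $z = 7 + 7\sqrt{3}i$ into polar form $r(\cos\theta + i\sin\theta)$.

r = |z| = sqrt(a^2 + b^2) = sqrt((7)^2 + (7*sqrt(3))^2) = sqrt(49 + 147) = sqrt(196) = 14
θ = arctan(b/a) = arctan(12.1244/7) (quadrant-adjusted) = 60°
z = 14(cos 60° + i sin 60°)


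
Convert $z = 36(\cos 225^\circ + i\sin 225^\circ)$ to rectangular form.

a = r cos θ = 36 * -sqrt(2)/2 = -18*sqrt(2)
b = r sin θ = 36 * -sqrt(2)/2 = -18*sqrt(2)
z = -18*sqrt(2) - 18*sqrt(2)i


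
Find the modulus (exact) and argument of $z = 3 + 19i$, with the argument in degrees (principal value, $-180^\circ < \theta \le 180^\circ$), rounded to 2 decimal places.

|z| = sqrt(3^2 + 19^2) = sqrt(370)
arg(z) = arctan(b/a) = arctan(19/3) (quadrant-adjusted) = 81.03°


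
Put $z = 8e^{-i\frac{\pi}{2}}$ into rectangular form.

a = r cos θ = 8 * 0 = 0
b = r sin θ = 8 * -1 = -8
z = -8i


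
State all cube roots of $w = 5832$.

|w| = 5832, arg(w) = 0°
Root modulus = 5832^(1/3) = 18
Root arguments: θ_k = (0° + 360°k)/3 for k = 0, 1, ..., 2
Roots: 18, -9 + 9*sqrt(3)i, -9 - 9*sqrt(3)i


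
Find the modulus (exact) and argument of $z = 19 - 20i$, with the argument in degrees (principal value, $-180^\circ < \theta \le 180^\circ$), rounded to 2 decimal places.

|z| = sqrt(19^2 + (-20)^2) = sqrt(761)
arg(z) = arctan(b/a) = arctan(-20/19) (quadrant-adjusted) = -46.47°


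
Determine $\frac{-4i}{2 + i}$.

Multiply numerator and denominator by conjugate (2 - i):
= (-4i)(2 - i) / (2^2 + 1^2)
= (-4 - 8i) / 5
= -4/5 - (8/5)i


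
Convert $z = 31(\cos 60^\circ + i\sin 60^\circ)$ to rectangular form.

a = r cos θ = 31 * 1/2 = 31/2
b = r sin θ = 31 * sqrt(3)/2 = 31*sqrt(3)/2
z = 31/2 + (31*sqrt(3)/2)i


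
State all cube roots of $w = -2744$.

|w| = 2744, arg(w) = 180°
Root modulus = 2744^(1/3) = 14
Root arguments: θ_k = (180° + 360°k)/3 for k = 0, 1, ..., 2
Roots: 7 + 7*sqrt(3)i, -14, 7 - 7*sqrt(3)i


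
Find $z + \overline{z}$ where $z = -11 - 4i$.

z + conjugate(z) = (a + bi) + (a - bi) = 2a
= 2 * (-11) = -22


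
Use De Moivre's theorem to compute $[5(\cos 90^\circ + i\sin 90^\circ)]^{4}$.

By De Moivre: z^n = r^n(cos(nθ) + i sin(nθ))
= 5^4(cos(4*90°) + i sin(4*90°))
= 625(cos 0° + i sin 0°)
= 625


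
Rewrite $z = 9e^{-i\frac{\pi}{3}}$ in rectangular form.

a = r cos θ = 9 * 1/2 = 9/2
b = r sin θ = 9 * -sqrt(3)/2 = -9*sqrt(3)/2
z = 9/2 - (9*sqrt(3)/2)i


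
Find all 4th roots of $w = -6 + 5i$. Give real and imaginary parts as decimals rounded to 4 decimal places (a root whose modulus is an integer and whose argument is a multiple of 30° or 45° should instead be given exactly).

|w| = sqrt(61) ≈ 7.810250, arg(w) ≈ 140.194429°
Root modulus = sqrt(61)^(1/4) ≈ 1.671730
Root arguments: θ_k = (arg(w) + 360°k)/4 for k = 0, 1, ..., 3
Compute each root as (root modulus)(cos θ_k + i sin θ_k) using full-precision intermediates, then round to 4 decimal places.
Roots: 1.3686 + 0.9600i, -0.9600 + 1.3686i, -1.3686 - 0.9600i, 0.9600 - 1.3686i


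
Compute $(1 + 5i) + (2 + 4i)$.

(1 + 2) + (5 + 4)i = 3 + 9i


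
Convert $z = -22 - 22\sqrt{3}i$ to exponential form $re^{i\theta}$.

r = |z| = sqrt((-22)^2 + (-22*sqrt(3))^2) = sqrt(484 + 1452) = sqrt(1936) = 44
θ = arctan(b/a) = arctan(-38.1051/-22) (quadrant-adjusted) = -120° = -2π/3
z = 44e^(-i*2π/3)


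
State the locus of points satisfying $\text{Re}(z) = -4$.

Re(z) = x where z = x + yi; the equation x = -4 is satisfied by all points with that x-coordinate
Locus: Vertical line x = -4


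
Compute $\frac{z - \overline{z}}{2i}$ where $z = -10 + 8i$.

z - conjugate(z) = 2bi
(z - conjugate(z))/(2i) = 2bi/(2i) = b = 8


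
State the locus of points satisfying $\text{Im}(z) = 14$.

Im(z) = y where z = x + yi; the equation y = 14 is satisfied by all points with that y-coordinate
Locus: Horizontal line y = 14


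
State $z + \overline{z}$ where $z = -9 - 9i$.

z + conjugate(z) = (a + bi) + (a - bi) = 2a
= 2 * (-9) = -18


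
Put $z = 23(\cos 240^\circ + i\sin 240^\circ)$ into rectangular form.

a = r cos θ = 23 * -1/2 = -23/2
b = r sin θ = 23 * -sqrt(3)/2 = -23*sqrt(3)/2
z = -23/2 - (23*sqrt(3)/2)i


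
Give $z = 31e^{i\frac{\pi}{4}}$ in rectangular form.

a = r cos θ = 31 * sqrt(2)/2 = 31*sqrt(2)/2
b = r sin θ = 31 * sqrt(2)/2 = 31*sqrt(2)/2
z = 31*sqrt(2)/2 + (31*sqrt(2)/2)i


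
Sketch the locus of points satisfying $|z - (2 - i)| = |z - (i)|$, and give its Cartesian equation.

|z - z1| = |z - z2| means z is equidistant from z1 and z2,
i.e. the perpendicular bisector of the segment from (2, -1) to (0, 1) (midpoint (1, 0)).
With z = x + yi, square both sides:
(x - 2)^2 + (y - (-1))^2 = (x - 0)^2 + (y - 1)^2
The x^2 and y^2 terms cancel: -4x + 4y = 1 - 5 = -4
Simplify: x - y = 1
Locus: Perpendicular bisector of the segment from (2, -1) to (0, 1): the line x - y = 1


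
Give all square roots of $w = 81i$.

|w| = 81, arg(w) = 90°
Root modulus = 81^(1/2) = 9
Root arguments: θ_k = (90° + 360°k)/2 for k = 0, 1, ..., 1
Roots: 9*sqrt(2)/2 + (9*sqrt(2)/2)i, -9*sqrt(2)/2 - (9*sqrt(2)/2)i


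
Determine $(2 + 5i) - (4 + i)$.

(2 - 4) + (5 - 1)i = -2 + 4i


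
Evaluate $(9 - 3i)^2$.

(a + bi)^2 = a^2 - b^2 + 2abi
= 9^2 - (-3)^2 + 2*9*(-3)i
= 72 - 54i


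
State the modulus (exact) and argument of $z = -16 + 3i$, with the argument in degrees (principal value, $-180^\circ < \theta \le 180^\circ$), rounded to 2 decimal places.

|z| = sqrt((-16)^2 + 3^2) = sqrt(265)
arg(z) = arctan(b/a) = arctan(3/-16) (quadrant-adjusted) = 169.38°


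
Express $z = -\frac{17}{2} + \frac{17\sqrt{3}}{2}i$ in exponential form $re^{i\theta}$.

r = |z| = sqrt((-17/2)^2 + (17*sqrt(3)/2)^2) = sqrt(289/4 + 867/4) = sqrt(289) = 17
θ = arctan(b/a) = arctan(14.7224/-8.5) (quadrant-adjusted) = 120° = 2π/3
z = 17e^(i*2π/3)


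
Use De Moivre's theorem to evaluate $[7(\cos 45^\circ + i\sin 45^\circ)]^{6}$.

By De Moivre: z^n = r^n(cos(nθ) + i sin(nθ))
= 7^6(cos(6*45°) + i sin(6*45°))
= 117649(cos 270° + i sin 270°)
= -117649i


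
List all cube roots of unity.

ω_k = e^(2πik/3) = cos(2πk/3) + i sin(2πk/3) for k = 0, 1, ..., 2
Roots: 1, -1/2 + (sqrt(3)/2)i, -1/2 - (sqrt(3)/2)i


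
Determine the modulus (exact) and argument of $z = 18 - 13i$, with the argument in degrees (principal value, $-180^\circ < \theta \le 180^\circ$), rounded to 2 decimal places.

|z| = sqrt(18^2 + (-13)^2) = sqrt(493)
arg(z) = arctan(b/a) = arctan(-13/18) (quadrant-adjusted) = -35.84°


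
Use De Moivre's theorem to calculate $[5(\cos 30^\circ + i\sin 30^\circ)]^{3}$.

By De Moivre: z^n = r^n(cos(nθ) + i sin(nθ))
= 5^3(cos(3*30°) + i sin(3*30°))
= 125(cos 90° + i sin 90°)
= 125i


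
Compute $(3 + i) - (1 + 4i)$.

(3 - 1) + (1 - 4)i = 2 - 3i


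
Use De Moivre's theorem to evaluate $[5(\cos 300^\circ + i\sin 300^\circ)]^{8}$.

By De Moivre: z^n = r^n(cos(nθ) + i sin(nθ))
= 5^8(cos(8*300°) + i sin(8*300°))
= 390625(cos 240° + i sin 240°)
= -390625/2 - (390625*sqrt(3)/2)i


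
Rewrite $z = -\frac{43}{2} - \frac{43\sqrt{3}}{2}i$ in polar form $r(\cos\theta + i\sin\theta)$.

r = |z| = sqrt(a^2 + b^2) = sqrt((-43/2)^2 + (-43*sqrt(3)/2)^2) = sqrt(1849/4 + 5547/4) = sqrt(1849) = 43
θ = arctan(b/a) = arctan(-37.2391/-21.5) (quadrant-adjusted) = 240°
z = 43(cos 240° + i sin 240°)


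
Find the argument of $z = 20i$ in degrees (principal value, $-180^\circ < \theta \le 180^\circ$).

a = 0 and b > 0, so z lies on the positive imaginary axis: θ = 90°


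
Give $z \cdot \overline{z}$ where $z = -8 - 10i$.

z * conjugate(z) = |z|^2 = a^2 + b^2
= (-8)^2 + (-10)^2 = 164


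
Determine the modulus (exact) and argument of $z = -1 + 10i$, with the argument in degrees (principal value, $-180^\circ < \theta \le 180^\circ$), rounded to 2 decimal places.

|z| = sqrt((-1)^2 + 10^2) = sqrt(101)
arg(z) = arctan(b/a) = arctan(10/-1) (quadrant-adjusted) = 95.71°


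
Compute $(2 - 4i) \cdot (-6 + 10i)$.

(a1*a2 - b1*b2) + (a1*b2 + b1*a2)i
= (-12 - (-40)) + (20 + 24)i
= 28 + 44i


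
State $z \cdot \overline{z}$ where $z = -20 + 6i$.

z * conjugate(z) = |z|^2 = a^2 + b^2
= (-20)^2 + 6^2 = 436


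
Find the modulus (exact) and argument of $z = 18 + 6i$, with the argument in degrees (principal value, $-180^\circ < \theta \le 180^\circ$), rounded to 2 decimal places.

|z| = sqrt(18^2 + 6^2) = sqrt(360)
arg(z) = arctan(b/a) = arctan(6/18) (quadrant-adjusted) = 18.43°


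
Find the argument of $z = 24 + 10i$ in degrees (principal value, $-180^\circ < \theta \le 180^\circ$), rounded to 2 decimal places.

θ = arctan(b/a) = arctan(10/24) (quadrant-adjusted) = 22.62°


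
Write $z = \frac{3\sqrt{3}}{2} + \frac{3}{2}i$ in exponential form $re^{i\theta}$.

r = |z| = sqrt((3*sqrt(3)/2)^2 + (3/2)^2) = sqrt(27/4 + 9/4) = sqrt(9) = 3
θ = arctan(b/a) = arctan(1.5/2.5981) (quadrant-adjusted) = 30° = π/6
z = 3e^(i*π/6)


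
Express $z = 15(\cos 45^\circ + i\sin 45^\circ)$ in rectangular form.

a = r cos θ = 15 * sqrt(2)/2 = 15*sqrt(2)/2
b = r sin θ = 15 * sqrt(2)/2 = 15*sqrt(2)/2
z = 15*sqrt(2)/2 + (15*sqrt(2)/2)i


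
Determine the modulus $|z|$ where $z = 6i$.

|z| = sqrt(a^2 + b^2) = sqrt(0^2 + 6^2) = sqrt(36) = 6


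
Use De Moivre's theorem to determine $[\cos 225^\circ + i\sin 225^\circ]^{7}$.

By De Moivre: z^n = r^n(cos(nθ) + i sin(nθ))
= 1^7(cos(7*225°) + i sin(7*225°))
= 1(cos 135° + i sin 135°)
= -sqrt(2)/2 + (sqrt(2)/2)i


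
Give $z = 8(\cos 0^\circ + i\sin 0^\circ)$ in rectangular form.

a = r cos θ = 8 * 1 = 8
b = r sin θ = 8 * 0 = 0
z = 8


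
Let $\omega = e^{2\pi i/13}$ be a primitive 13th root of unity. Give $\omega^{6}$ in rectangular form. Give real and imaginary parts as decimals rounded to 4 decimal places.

ω^6 = e^(2πi·6/13) = e^(i·12π/13)
= cos(12π/13) + i sin(12π/13)
= -0.9709 + 0.2393i


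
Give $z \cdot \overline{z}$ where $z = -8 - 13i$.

z * conjugate(z) = |z|^2 = a^2 + b^2
= (-8)^2 + (-13)^2 = 233


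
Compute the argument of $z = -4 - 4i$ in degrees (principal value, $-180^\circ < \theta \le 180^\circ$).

θ = arctan(b/a) = arctan(-4/-4) (quadrant-adjusted) = -135°


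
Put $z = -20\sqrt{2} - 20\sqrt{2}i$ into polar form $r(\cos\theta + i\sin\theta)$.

r = |z| = sqrt(a^2 + b^2) = sqrt((-20*sqrt(2))^2 + (-20*sqrt(2))^2) = sqrt(800 + 800) = sqrt(1600) = 40
θ = arctan(b/a) = arctan(-28.2843/-28.2843) (quadrant-adjusted) = 225°
z = 40(cos 225° + i sin 225°)


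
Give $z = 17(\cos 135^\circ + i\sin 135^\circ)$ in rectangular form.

a = r cos θ = 17 * -sqrt(2)/2 = -17*sqrt(2)/2
b = r sin θ = 17 * sqrt(2)/2 = 17*sqrt(2)/2
z = -17*sqrt(2)/2 + (17*sqrt(2)/2)i


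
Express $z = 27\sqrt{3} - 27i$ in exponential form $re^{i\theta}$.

r = |z| = sqrt((27*sqrt(3))^2 + (-27)^2) = sqrt(2187 + 729) = sqrt(2916) = 54
θ = arctan(b/a) = arctan(-27/46.7654) (quadrant-adjusted) = -30° = -π/6
z = 54e^(-i*π/6)


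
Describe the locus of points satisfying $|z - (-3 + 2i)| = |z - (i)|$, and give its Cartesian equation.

|z - z1| = |z - z2| means z is equidistant from z1 and z2,
i.e. the perpendicular bisector of the segment from (-3, 2) to (0, 1) (midpoint (-3/2, 3/2)).
With z = x + yi, square both sides:
(x - (-3))^2 + (y - 2)^2 = (x - 0)^2 + (y - 1)^2
The x^2 and y^2 terms cancel: 6x + (-2)y = 1 - 13 = -12
Simplify: 3x - y = -6
Locus: Perpendicular bisector of the segment from (-3, 2) to (0, 1): the line 3x - y = -6


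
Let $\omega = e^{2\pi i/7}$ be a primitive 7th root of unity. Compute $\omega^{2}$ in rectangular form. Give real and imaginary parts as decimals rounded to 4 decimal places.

ω^2 = e^(2πi·2/7) = e^(i·4π/7)
= cos(4π/7) + i sin(4π/7)
= -0.2225 + 0.9749i


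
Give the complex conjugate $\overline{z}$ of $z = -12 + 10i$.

If z = a + bi, then conjugate(z) = a - bi
conjugate(-12 + 10i) = -12 - 10i


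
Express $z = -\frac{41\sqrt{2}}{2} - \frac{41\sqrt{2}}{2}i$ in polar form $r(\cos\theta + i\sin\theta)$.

r = |z| = sqrt(a^2 + b^2) = sqrt((-41*sqrt(2)/2)^2 + (-41*sqrt(2)/2)^2) = sqrt(1681/2 + 1681/2) = sqrt(1681) = 41
θ = arctan(b/a) = arctan(-28.9914/-28.9914) (quadrant-adjusted) = 225°
z = 41(cos 225° + i sin 225°)


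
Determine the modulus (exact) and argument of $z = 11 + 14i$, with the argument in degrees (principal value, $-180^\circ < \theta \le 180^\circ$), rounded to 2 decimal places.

|z| = sqrt(11^2 + 14^2) = sqrt(317)
arg(z) = arctan(b/a) = arctan(14/11) (quadrant-adjusted) = 51.84°


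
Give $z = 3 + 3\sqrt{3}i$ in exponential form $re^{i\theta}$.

r = |z| = sqrt((3)^2 + (3*sqrt(3))^2) = sqrt(9 + 27) = sqrt(36) = 6
θ = arctan(b/a) = arctan(5.1962/3) (quadrant-adjusted) = 60° = π/3
z = 6e^(i*π/3)


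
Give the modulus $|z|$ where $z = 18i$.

|z| = sqrt(a^2 + b^2) = sqrt(0^2 + 18^2) = sqrt(324) = 18


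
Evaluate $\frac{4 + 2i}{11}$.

Divisor is real, so divide each part by 11:
= 4/11 + (2/11)i


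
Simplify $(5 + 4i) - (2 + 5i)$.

(5 - 2) + (4 - 5)i = 3 - i


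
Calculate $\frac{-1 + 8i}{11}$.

Divisor is real, so divide each part by 11:
= -1/11 + (8/11)i


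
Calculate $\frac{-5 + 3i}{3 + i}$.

Multiply numerator and denominator by conjugate (3 - i):
= (-5 + 3i)(3 - i) / (3^2 + 1^2)
= (-12 + 14i) / 10
Divide through by 2: (-6 + 7i) / 5
= -6/5 + (7/5)i


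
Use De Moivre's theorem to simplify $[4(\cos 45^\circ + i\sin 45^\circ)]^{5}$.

By De Moivre: z^n = r^n(cos(nθ) + i sin(nθ))
= 4^5(cos(5*45°) + i sin(5*45°))
= 1024(cos 225° + i sin 225°)
= -512*sqrt(2) - 512*sqrt(2)i


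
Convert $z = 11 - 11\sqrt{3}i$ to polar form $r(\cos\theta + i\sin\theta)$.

r = |z| = sqrt(a^2 + b^2) = sqrt((11)^2 + (-11*sqrt(3))^2) = sqrt(121 + 363) = sqrt(484) = 22
θ = arctan(b/a) = arctan(-19.0526/11) (quadrant-adjusted) = 300°
z = 22(cos 300° + i sin 300°)


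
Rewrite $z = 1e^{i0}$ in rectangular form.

a = r cos θ = 1 * 1 = 1
b = r sin θ = 1 * 0 = 0
z = 1


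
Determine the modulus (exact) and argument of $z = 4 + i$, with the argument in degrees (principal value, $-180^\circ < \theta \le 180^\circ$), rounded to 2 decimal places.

|z| = sqrt(4^2 + 1^2) = sqrt(17)
arg(z) = arctan(b/a) = arctan(1/4) (quadrant-adjusted) = 14.04°


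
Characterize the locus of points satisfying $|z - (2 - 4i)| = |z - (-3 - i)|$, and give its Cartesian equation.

|z - z1| = |z - z2| means z is equidistant from z1 and z2,
i.e. the perpendicular bisector of the segment from (2, -4) to (-3, -1) (midpoint (-1/2, -5/2)).
With z = x + yi, square both sides:
(x - 2)^2 + (y - (-4))^2 = (x - (-3))^2 + (y - (-1))^2
The x^2 and y^2 terms cancel: -10x + 6y = 10 - 20 = -10
Simplify: 5x - 3y = 5
Locus: Perpendicular bisector of the segment from (2, -4) to (-3, -1): the line 5x - 3y = 5


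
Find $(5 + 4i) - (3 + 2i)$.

(5 - 3) + (4 - 2)i = 2 + 2i


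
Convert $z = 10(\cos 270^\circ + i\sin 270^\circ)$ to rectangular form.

a = r cos θ = 10 * 0 = 0
b = r sin θ = 10 * -1 = -10
z = -10i


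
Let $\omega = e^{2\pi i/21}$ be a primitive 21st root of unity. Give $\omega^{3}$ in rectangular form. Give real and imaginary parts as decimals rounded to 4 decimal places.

ω^3 = e^(2πi·3/21) = e^(i·2π/7)
= cos(2π/7) + i sin(2π/7)
= 0.6235 + 0.7818i


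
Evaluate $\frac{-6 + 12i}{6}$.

Divisor is real, so divide each part by 6:
= -1 + 2i


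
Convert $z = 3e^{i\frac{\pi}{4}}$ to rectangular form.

a = r cos θ = 3 * sqrt(2)/2 = 3*sqrt(2)/2
b = r sin θ = 3 * sqrt(2)/2 = 3*sqrt(2)/2
z = 3*sqrt(2)/2 + (3*sqrt(2)/2)i


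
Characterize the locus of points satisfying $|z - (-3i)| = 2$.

|z - z0| = r describes a circle centered at z0 with radius r
Here z0 = -3i and r = 2
Locus: Circle centered at (0, -3) with radius 2


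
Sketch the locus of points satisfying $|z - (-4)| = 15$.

|z - z0| = r describes a circle centered at z0 with radius r
Here z0 = -4 and r = 15
Locus: Circle centered at (-4, 0) with radius 15


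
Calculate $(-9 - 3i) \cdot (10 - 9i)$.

(a1*a2 - b1*b2) + (a1*b2 + b1*a2)i
= (-90 - 27) + (81 + (-30))i
= -117 + 51i


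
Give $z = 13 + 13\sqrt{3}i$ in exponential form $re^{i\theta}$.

r = |z| = sqrt((13)^2 + (13*sqrt(3))^2) = sqrt(169 + 507) = sqrt(676) = 26
θ = arctan(b/a) = arctan(22.5167/13) (quadrant-adjusted) = 60° = π/3
z = 26e^(i*π/3)


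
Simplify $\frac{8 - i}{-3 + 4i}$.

Multiply numerator and denominator by conjugate (-3 - 4i):
= (8 - i)(-3 - 4i) / ((-3)^2 + 4^2)
= (-28 - 29i) / 25
= -28/25 - (29/25)i


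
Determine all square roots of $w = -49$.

|w| = 49, arg(w) = 180°
Root modulus = 49^(1/2) = 7
Root arguments: θ_k = (180° + 360°k)/2 for k = 0, 1, ..., 1
Roots: 7i, -7i


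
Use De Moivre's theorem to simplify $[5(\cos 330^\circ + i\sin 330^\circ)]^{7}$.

By De Moivre: z^n = r^n(cos(nθ) + i sin(nθ))
= 5^7(cos(7*330°) + i sin(7*330°))
= 78125(cos 150° + i sin 150°)
= -78125*sqrt(3)/2 + (78125/2)i


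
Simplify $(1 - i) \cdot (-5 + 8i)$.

(a1*a2 - b1*b2) + (a1*b2 + b1*a2)i
= (-5 - (-8)) + (8 + 5)i
= 3 + 13i


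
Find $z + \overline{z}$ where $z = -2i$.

z + conjugate(z) = (a + bi) + (a - bi) = 2a
= 2 * 0 = 0


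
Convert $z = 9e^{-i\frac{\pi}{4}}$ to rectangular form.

a = r cos θ = 9 * sqrt(2)/2 = 9*sqrt(2)/2
b = r sin θ = 9 * -sqrt(2)/2 = -9*sqrt(2)/2
z = 9*sqrt(2)/2 - (9*sqrt(2)/2)i


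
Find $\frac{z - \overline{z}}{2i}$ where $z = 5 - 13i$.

z - conjugate(z) = 2bi
(z - conjugate(z))/(2i) = 2bi/(2i) = b = -13


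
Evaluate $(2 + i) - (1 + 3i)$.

(2 - 1) + (1 - 3)i = 1 - 2i


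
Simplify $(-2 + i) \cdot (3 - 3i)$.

(a1*a2 - b1*b2) + (a1*b2 + b1*a2)i
= (-6 - (-3)) + (6 + 3)i
= -3 + 9i


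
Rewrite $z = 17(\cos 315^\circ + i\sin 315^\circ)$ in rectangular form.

a = r cos θ = 17 * sqrt(2)/2 = 17*sqrt(2)/2
b = r sin θ = 17 * -sqrt(2)/2 = -17*sqrt(2)/2
z = 17*sqrt(2)/2 - (17*sqrt(2)/2)i


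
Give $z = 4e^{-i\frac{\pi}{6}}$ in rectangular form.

a = r cos θ = 4 * sqrt(3)/2 = 2*sqrt(3)
b = r sin θ = 4 * -1/2 = -2
z = 2*sqrt(3) - 2i


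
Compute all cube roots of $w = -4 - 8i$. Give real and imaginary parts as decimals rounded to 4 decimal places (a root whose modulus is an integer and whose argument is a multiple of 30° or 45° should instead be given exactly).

|w| = sqrt(80) ≈ 8.944272, arg(w) ≈ 243.434949°
Root modulus = sqrt(80)^(1/3) ≈ 2.075782
Root arguments: θ_k = (arg(w) + 360°k)/3 for k = 0, 1, ..., 2
Compute each root as (root modulus)(cos θ_k + i sin θ_k) using full-precision intermediates, then round to 4 decimal places.
Roots: 0.3195 + 2.0510i, -1.9360 - 0.7488i, 1.6165 - 1.3022i


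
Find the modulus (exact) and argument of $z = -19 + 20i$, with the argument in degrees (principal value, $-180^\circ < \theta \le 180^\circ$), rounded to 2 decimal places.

|z| = sqrt((-19)^2 + 20^2) = sqrt(761)
arg(z) = arctan(b/a) = arctan(20/-19) (quadrant-adjusted) = 133.53°


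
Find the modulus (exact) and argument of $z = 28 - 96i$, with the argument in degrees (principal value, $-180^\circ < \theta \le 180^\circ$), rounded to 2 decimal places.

|z| = sqrt(28^2 + (-96)^2) = 100
arg(z) = arctan(b/a) = arctan(-96/28) (quadrant-adjusted) = -73.74°


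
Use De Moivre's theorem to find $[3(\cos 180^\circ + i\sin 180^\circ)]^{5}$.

By De Moivre: z^n = r^n(cos(nθ) + i sin(nθ))
= 3^5(cos(5*180°) + i sin(5*180°))
= 243(cos 180° + i sin 180°)
= -243


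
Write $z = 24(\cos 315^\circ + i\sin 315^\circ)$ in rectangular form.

a = r cos θ = 24 * sqrt(2)/2 = 12*sqrt(2)
b = r sin θ = 24 * -sqrt(2)/2 = -12*sqrt(2)
z = 12*sqrt(2) - 12*sqrt(2)i


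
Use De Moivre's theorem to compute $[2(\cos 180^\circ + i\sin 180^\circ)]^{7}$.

By De Moivre: z^n = r^n(cos(nθ) + i sin(nθ))
= 2^7(cos(7*180°) + i sin(7*180°))
= 128(cos 180° + i sin 180°)
= -128


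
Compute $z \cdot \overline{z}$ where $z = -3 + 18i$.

z * conjugate(z) = |z|^2 = a^2 + b^2
= (-3)^2 + 18^2 = 333


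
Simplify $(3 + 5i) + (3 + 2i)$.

(3 + 3) + (5 + 2)i = 6 + 7i


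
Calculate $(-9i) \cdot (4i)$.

(a1*a2 - b1*b2) + (a1*b2 + b1*a2)i
= (0 - (-36)) + (0 + 0)i
= 36


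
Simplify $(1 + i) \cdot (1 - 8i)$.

(a1*a2 - b1*b2) + (a1*b2 + b1*a2)i
= (1 - (-8)) + (-8 + 1)i
= 9 - 7i


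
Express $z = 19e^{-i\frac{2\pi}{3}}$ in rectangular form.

a = r cos θ = 19 * -1/2 = -19/2
b = r sin θ = 19 * -sqrt(3)/2 = -19*sqrt(3)/2
z = -19/2 - (19*sqrt(3)/2)i
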